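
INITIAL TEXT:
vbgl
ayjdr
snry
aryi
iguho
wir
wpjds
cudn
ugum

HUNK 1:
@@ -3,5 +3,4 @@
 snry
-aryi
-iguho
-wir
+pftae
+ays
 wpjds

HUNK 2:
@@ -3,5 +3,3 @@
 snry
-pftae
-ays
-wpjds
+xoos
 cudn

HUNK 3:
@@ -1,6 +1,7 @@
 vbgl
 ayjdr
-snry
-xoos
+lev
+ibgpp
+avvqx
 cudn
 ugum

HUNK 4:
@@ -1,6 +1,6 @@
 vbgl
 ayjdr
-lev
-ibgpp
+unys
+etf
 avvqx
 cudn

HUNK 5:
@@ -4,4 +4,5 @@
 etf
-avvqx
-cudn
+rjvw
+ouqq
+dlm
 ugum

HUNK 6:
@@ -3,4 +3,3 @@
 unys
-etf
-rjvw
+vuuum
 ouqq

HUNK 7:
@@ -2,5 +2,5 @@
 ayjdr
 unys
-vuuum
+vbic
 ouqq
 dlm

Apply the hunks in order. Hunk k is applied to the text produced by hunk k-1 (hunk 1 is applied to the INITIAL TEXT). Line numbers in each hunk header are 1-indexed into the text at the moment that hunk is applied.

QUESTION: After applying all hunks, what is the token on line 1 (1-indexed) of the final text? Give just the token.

Answer: vbgl

Derivation:
Hunk 1: at line 3 remove [aryi,iguho,wir] add [pftae,ays] -> 8 lines: vbgl ayjdr snry pftae ays wpjds cudn ugum
Hunk 2: at line 3 remove [pftae,ays,wpjds] add [xoos] -> 6 lines: vbgl ayjdr snry xoos cudn ugum
Hunk 3: at line 1 remove [snry,xoos] add [lev,ibgpp,avvqx] -> 7 lines: vbgl ayjdr lev ibgpp avvqx cudn ugum
Hunk 4: at line 1 remove [lev,ibgpp] add [unys,etf] -> 7 lines: vbgl ayjdr unys etf avvqx cudn ugum
Hunk 5: at line 4 remove [avvqx,cudn] add [rjvw,ouqq,dlm] -> 8 lines: vbgl ayjdr unys etf rjvw ouqq dlm ugum
Hunk 6: at line 3 remove [etf,rjvw] add [vuuum] -> 7 lines: vbgl ayjdr unys vuuum ouqq dlm ugum
Hunk 7: at line 2 remove [vuuum] add [vbic] -> 7 lines: vbgl ayjdr unys vbic ouqq dlm ugum
Final line 1: vbgl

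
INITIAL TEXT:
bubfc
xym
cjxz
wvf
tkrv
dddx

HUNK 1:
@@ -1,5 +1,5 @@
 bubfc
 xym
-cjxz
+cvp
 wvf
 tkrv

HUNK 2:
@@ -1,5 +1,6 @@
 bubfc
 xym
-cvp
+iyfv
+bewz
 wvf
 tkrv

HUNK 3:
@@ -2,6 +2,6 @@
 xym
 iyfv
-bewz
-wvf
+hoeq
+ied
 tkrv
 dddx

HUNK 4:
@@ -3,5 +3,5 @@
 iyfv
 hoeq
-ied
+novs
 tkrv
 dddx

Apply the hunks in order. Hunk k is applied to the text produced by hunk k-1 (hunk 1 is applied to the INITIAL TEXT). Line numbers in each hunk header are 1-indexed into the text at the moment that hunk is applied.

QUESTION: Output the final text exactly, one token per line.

Answer: bubfc
xym
iyfv
hoeq
novs
tkrv
dddx

Derivation:
Hunk 1: at line 1 remove [cjxz] add [cvp] -> 6 lines: bubfc xym cvp wvf tkrv dddx
Hunk 2: at line 1 remove [cvp] add [iyfv,bewz] -> 7 lines: bubfc xym iyfv bewz wvf tkrv dddx
Hunk 3: at line 2 remove [bewz,wvf] add [hoeq,ied] -> 7 lines: bubfc xym iyfv hoeq ied tkrv dddx
Hunk 4: at line 3 remove [ied] add [novs] -> 7 lines: bubfc xym iyfv hoeq novs tkrv dddx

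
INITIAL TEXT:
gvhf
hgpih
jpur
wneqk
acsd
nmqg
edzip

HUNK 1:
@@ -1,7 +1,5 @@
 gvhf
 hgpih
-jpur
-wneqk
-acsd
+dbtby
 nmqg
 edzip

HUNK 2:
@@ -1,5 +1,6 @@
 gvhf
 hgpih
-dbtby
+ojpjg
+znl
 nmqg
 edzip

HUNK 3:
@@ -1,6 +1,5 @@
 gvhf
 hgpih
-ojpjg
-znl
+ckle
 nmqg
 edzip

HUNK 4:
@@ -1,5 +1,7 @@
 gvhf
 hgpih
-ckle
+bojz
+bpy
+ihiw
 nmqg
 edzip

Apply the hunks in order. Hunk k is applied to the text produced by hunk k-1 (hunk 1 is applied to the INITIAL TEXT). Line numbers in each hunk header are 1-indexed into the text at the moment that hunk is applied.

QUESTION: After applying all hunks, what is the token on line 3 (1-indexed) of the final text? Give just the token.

Answer: bojz

Derivation:
Hunk 1: at line 1 remove [jpur,wneqk,acsd] add [dbtby] -> 5 lines: gvhf hgpih dbtby nmqg edzip
Hunk 2: at line 1 remove [dbtby] add [ojpjg,znl] -> 6 lines: gvhf hgpih ojpjg znl nmqg edzip
Hunk 3: at line 1 remove [ojpjg,znl] add [ckle] -> 5 lines: gvhf hgpih ckle nmqg edzip
Hunk 4: at line 1 remove [ckle] add [bojz,bpy,ihiw] -> 7 lines: gvhf hgpih bojz bpy ihiw nmqg edzip
Final line 3: bojz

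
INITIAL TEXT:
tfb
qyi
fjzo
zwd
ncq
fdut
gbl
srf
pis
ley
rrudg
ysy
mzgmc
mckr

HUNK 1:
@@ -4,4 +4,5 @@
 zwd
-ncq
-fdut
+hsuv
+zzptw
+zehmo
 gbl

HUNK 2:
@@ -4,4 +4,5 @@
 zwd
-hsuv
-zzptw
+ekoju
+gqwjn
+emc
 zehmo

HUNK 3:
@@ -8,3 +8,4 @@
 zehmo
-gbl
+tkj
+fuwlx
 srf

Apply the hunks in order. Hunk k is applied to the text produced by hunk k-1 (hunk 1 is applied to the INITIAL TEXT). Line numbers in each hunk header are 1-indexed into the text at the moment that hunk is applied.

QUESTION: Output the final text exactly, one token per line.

Answer: tfb
qyi
fjzo
zwd
ekoju
gqwjn
emc
zehmo
tkj
fuwlx
srf
pis
ley
rrudg
ysy
mzgmc
mckr

Derivation:
Hunk 1: at line 4 remove [ncq,fdut] add [hsuv,zzptw,zehmo] -> 15 lines: tfb qyi fjzo zwd hsuv zzptw zehmo gbl srf pis ley rrudg ysy mzgmc mckr
Hunk 2: at line 4 remove [hsuv,zzptw] add [ekoju,gqwjn,emc] -> 16 lines: tfb qyi fjzo zwd ekoju gqwjn emc zehmo gbl srf pis ley rrudg ysy mzgmc mckr
Hunk 3: at line 8 remove [gbl] add [tkj,fuwlx] -> 17 lines: tfb qyi fjzo zwd ekoju gqwjn emc zehmo tkj fuwlx srf pis ley rrudg ysy mzgmc mckr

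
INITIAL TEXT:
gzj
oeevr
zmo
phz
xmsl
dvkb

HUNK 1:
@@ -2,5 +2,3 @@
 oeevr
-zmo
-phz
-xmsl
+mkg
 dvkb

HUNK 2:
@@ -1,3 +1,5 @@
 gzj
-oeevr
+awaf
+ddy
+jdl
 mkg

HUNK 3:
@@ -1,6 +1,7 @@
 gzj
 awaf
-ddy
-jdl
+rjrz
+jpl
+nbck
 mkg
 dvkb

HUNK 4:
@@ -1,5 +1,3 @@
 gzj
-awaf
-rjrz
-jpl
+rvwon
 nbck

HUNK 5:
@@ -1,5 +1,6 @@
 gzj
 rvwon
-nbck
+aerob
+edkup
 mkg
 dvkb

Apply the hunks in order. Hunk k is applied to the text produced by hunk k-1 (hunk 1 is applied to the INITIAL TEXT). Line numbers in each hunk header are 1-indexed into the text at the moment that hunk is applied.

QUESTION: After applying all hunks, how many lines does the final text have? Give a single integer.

Hunk 1: at line 2 remove [zmo,phz,xmsl] add [mkg] -> 4 lines: gzj oeevr mkg dvkb
Hunk 2: at line 1 remove [oeevr] add [awaf,ddy,jdl] -> 6 lines: gzj awaf ddy jdl mkg dvkb
Hunk 3: at line 1 remove [ddy,jdl] add [rjrz,jpl,nbck] -> 7 lines: gzj awaf rjrz jpl nbck mkg dvkb
Hunk 4: at line 1 remove [awaf,rjrz,jpl] add [rvwon] -> 5 lines: gzj rvwon nbck mkg dvkb
Hunk 5: at line 1 remove [nbck] add [aerob,edkup] -> 6 lines: gzj rvwon aerob edkup mkg dvkb
Final line count: 6

Answer: 6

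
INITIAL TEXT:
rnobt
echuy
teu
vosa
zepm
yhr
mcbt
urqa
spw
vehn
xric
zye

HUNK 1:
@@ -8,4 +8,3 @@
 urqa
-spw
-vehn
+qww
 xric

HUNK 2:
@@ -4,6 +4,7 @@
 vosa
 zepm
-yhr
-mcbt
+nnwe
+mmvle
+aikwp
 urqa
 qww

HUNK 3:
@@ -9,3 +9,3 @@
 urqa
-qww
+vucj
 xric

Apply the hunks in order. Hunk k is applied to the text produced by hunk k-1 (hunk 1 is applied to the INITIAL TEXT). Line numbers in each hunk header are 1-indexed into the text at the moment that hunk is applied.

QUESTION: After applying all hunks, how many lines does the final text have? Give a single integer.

Answer: 12

Derivation:
Hunk 1: at line 8 remove [spw,vehn] add [qww] -> 11 lines: rnobt echuy teu vosa zepm yhr mcbt urqa qww xric zye
Hunk 2: at line 4 remove [yhr,mcbt] add [nnwe,mmvle,aikwp] -> 12 lines: rnobt echuy teu vosa zepm nnwe mmvle aikwp urqa qww xric zye
Hunk 3: at line 9 remove [qww] add [vucj] -> 12 lines: rnobt echuy teu vosa zepm nnwe mmvle aikwp urqa vucj xric zye
Final line count: 12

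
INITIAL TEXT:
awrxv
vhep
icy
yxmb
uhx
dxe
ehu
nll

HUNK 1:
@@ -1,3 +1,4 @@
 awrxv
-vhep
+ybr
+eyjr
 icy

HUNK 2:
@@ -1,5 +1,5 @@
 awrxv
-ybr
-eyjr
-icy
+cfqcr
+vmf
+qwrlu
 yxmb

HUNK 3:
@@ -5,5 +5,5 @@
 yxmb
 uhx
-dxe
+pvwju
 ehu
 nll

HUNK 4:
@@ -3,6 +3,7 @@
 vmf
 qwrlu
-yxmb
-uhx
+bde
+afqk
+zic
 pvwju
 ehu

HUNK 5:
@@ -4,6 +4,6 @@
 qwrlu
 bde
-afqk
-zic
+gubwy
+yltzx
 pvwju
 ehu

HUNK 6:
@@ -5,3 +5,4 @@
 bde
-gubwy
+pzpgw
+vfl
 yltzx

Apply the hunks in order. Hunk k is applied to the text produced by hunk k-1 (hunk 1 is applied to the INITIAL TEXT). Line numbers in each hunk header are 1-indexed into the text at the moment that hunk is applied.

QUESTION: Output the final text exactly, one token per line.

Answer: awrxv
cfqcr
vmf
qwrlu
bde
pzpgw
vfl
yltzx
pvwju
ehu
nll

Derivation:
Hunk 1: at line 1 remove [vhep] add [ybr,eyjr] -> 9 lines: awrxv ybr eyjr icy yxmb uhx dxe ehu nll
Hunk 2: at line 1 remove [ybr,eyjr,icy] add [cfqcr,vmf,qwrlu] -> 9 lines: awrxv cfqcr vmf qwrlu yxmb uhx dxe ehu nll
Hunk 3: at line 5 remove [dxe] add [pvwju] -> 9 lines: awrxv cfqcr vmf qwrlu yxmb uhx pvwju ehu nll
Hunk 4: at line 3 remove [yxmb,uhx] add [bde,afqk,zic] -> 10 lines: awrxv cfqcr vmf qwrlu bde afqk zic pvwju ehu nll
Hunk 5: at line 4 remove [afqk,zic] add [gubwy,yltzx] -> 10 lines: awrxv cfqcr vmf qwrlu bde gubwy yltzx pvwju ehu nll
Hunk 6: at line 5 remove [gubwy] add [pzpgw,vfl] -> 11 lines: awrxv cfqcr vmf qwrlu bde pzpgw vfl yltzx pvwju ehu nll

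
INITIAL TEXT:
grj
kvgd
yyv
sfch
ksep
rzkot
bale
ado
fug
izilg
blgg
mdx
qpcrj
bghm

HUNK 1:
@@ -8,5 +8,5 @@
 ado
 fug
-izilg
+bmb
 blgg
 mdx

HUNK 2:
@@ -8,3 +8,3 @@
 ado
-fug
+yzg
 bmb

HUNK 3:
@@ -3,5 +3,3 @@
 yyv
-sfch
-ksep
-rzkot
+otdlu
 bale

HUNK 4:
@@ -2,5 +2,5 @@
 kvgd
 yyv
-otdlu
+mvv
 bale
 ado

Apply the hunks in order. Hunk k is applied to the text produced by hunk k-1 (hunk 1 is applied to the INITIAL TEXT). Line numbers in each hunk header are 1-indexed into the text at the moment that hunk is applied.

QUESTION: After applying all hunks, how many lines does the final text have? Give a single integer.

Answer: 12

Derivation:
Hunk 1: at line 8 remove [izilg] add [bmb] -> 14 lines: grj kvgd yyv sfch ksep rzkot bale ado fug bmb blgg mdx qpcrj bghm
Hunk 2: at line 8 remove [fug] add [yzg] -> 14 lines: grj kvgd yyv sfch ksep rzkot bale ado yzg bmb blgg mdx qpcrj bghm
Hunk 3: at line 3 remove [sfch,ksep,rzkot] add [otdlu] -> 12 lines: grj kvgd yyv otdlu bale ado yzg bmb blgg mdx qpcrj bghm
Hunk 4: at line 2 remove [otdlu] add [mvv] -> 12 lines: grj kvgd yyv mvv bale ado yzg bmb blgg mdx qpcrj bghm
Final line count: 12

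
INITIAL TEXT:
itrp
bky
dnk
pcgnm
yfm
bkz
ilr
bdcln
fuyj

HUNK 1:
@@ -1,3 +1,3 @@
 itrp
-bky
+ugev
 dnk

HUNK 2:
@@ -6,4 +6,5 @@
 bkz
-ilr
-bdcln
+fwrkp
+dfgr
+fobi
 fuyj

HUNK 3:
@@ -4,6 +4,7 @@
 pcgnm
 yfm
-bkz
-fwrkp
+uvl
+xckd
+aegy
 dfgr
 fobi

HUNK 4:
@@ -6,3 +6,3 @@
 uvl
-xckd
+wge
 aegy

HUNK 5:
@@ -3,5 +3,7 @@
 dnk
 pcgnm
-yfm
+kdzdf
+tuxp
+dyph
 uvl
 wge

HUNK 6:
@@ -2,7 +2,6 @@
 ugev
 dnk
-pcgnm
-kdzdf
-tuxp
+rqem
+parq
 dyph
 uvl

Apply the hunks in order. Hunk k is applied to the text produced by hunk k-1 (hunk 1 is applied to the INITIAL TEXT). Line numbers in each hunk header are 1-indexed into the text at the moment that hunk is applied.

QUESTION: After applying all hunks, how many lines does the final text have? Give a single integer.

Answer: 12

Derivation:
Hunk 1: at line 1 remove [bky] add [ugev] -> 9 lines: itrp ugev dnk pcgnm yfm bkz ilr bdcln fuyj
Hunk 2: at line 6 remove [ilr,bdcln] add [fwrkp,dfgr,fobi] -> 10 lines: itrp ugev dnk pcgnm yfm bkz fwrkp dfgr fobi fuyj
Hunk 3: at line 4 remove [bkz,fwrkp] add [uvl,xckd,aegy] -> 11 lines: itrp ugev dnk pcgnm yfm uvl xckd aegy dfgr fobi fuyj
Hunk 4: at line 6 remove [xckd] add [wge] -> 11 lines: itrp ugev dnk pcgnm yfm uvl wge aegy dfgr fobi fuyj
Hunk 5: at line 3 remove [yfm] add [kdzdf,tuxp,dyph] -> 13 lines: itrp ugev dnk pcgnm kdzdf tuxp dyph uvl wge aegy dfgr fobi fuyj
Hunk 6: at line 2 remove [pcgnm,kdzdf,tuxp] add [rqem,parq] -> 12 lines: itrp ugev dnk rqem parq dyph uvl wge aegy dfgr fobi fuyj
Final line count: 12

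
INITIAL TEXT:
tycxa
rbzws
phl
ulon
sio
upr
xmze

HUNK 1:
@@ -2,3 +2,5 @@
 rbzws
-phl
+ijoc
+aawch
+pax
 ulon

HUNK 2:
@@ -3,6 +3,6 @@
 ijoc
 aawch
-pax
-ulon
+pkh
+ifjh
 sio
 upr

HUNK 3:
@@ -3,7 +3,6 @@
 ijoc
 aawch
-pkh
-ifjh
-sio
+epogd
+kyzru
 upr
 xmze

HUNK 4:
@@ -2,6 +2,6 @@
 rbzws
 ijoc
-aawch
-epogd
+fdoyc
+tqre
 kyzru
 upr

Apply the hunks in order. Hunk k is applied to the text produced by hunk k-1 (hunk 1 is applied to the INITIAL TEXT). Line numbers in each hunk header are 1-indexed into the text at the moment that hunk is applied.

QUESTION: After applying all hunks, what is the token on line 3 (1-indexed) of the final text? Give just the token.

Answer: ijoc

Derivation:
Hunk 1: at line 2 remove [phl] add [ijoc,aawch,pax] -> 9 lines: tycxa rbzws ijoc aawch pax ulon sio upr xmze
Hunk 2: at line 3 remove [pax,ulon] add [pkh,ifjh] -> 9 lines: tycxa rbzws ijoc aawch pkh ifjh sio upr xmze
Hunk 3: at line 3 remove [pkh,ifjh,sio] add [epogd,kyzru] -> 8 lines: tycxa rbzws ijoc aawch epogd kyzru upr xmze
Hunk 4: at line 2 remove [aawch,epogd] add [fdoyc,tqre] -> 8 lines: tycxa rbzws ijoc fdoyc tqre kyzru upr xmze
Final line 3: ijoc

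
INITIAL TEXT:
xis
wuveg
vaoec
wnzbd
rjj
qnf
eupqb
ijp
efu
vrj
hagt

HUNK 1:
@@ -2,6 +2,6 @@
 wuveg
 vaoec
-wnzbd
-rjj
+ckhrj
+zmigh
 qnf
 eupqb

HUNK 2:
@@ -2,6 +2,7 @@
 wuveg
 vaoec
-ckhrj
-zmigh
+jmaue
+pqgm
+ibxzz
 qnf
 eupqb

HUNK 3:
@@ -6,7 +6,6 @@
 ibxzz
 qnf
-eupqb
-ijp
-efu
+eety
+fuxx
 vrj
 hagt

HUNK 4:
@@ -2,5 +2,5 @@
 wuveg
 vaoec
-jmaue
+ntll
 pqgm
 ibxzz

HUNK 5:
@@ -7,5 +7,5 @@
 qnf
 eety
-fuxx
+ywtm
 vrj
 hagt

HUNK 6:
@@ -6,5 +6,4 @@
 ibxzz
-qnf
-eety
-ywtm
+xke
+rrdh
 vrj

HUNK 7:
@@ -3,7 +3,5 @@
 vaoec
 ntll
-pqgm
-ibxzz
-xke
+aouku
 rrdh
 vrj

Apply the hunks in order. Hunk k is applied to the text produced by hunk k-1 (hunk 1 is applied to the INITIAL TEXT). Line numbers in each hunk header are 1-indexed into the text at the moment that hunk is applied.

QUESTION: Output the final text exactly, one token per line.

Answer: xis
wuveg
vaoec
ntll
aouku
rrdh
vrj
hagt

Derivation:
Hunk 1: at line 2 remove [wnzbd,rjj] add [ckhrj,zmigh] -> 11 lines: xis wuveg vaoec ckhrj zmigh qnf eupqb ijp efu vrj hagt
Hunk 2: at line 2 remove [ckhrj,zmigh] add [jmaue,pqgm,ibxzz] -> 12 lines: xis wuveg vaoec jmaue pqgm ibxzz qnf eupqb ijp efu vrj hagt
Hunk 3: at line 6 remove [eupqb,ijp,efu] add [eety,fuxx] -> 11 lines: xis wuveg vaoec jmaue pqgm ibxzz qnf eety fuxx vrj hagt
Hunk 4: at line 2 remove [jmaue] add [ntll] -> 11 lines: xis wuveg vaoec ntll pqgm ibxzz qnf eety fuxx vrj hagt
Hunk 5: at line 7 remove [fuxx] add [ywtm] -> 11 lines: xis wuveg vaoec ntll pqgm ibxzz qnf eety ywtm vrj hagt
Hunk 6: at line 6 remove [qnf,eety,ywtm] add [xke,rrdh] -> 10 lines: xis wuveg vaoec ntll pqgm ibxzz xke rrdh vrj hagt
Hunk 7: at line 3 remove [pqgm,ibxzz,xke] add [aouku] -> 8 lines: xis wuveg vaoec ntll aouku rrdh vrj hagt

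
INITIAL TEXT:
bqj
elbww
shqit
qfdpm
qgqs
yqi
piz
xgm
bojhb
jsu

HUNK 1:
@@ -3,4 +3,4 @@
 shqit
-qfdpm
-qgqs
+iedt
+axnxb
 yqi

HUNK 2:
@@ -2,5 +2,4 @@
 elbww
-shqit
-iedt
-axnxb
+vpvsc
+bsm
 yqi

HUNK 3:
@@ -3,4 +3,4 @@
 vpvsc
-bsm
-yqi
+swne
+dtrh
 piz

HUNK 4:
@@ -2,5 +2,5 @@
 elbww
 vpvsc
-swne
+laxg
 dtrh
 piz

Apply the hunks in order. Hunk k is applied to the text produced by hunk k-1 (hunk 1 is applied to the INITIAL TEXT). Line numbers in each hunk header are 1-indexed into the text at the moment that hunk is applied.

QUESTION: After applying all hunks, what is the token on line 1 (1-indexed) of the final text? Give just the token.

Hunk 1: at line 3 remove [qfdpm,qgqs] add [iedt,axnxb] -> 10 lines: bqj elbww shqit iedt axnxb yqi piz xgm bojhb jsu
Hunk 2: at line 2 remove [shqit,iedt,axnxb] add [vpvsc,bsm] -> 9 lines: bqj elbww vpvsc bsm yqi piz xgm bojhb jsu
Hunk 3: at line 3 remove [bsm,yqi] add [swne,dtrh] -> 9 lines: bqj elbww vpvsc swne dtrh piz xgm bojhb jsu
Hunk 4: at line 2 remove [swne] add [laxg] -> 9 lines: bqj elbww vpvsc laxg dtrh piz xgm bojhb jsu
Final line 1: bqj

Answer: bqj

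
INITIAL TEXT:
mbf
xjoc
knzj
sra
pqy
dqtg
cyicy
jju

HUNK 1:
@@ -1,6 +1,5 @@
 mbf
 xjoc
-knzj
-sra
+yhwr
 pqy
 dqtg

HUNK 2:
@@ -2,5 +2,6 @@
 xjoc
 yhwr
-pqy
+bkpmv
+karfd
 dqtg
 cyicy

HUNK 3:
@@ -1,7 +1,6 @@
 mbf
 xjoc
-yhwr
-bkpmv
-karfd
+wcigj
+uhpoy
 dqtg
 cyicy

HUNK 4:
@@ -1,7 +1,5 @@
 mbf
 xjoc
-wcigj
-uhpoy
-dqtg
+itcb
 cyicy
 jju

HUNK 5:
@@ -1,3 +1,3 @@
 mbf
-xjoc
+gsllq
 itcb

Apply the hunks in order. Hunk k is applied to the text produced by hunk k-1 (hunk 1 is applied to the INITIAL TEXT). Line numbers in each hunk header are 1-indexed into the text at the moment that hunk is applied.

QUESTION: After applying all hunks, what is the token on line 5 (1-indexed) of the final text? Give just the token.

Answer: jju

Derivation:
Hunk 1: at line 1 remove [knzj,sra] add [yhwr] -> 7 lines: mbf xjoc yhwr pqy dqtg cyicy jju
Hunk 2: at line 2 remove [pqy] add [bkpmv,karfd] -> 8 lines: mbf xjoc yhwr bkpmv karfd dqtg cyicy jju
Hunk 3: at line 1 remove [yhwr,bkpmv,karfd] add [wcigj,uhpoy] -> 7 lines: mbf xjoc wcigj uhpoy dqtg cyicy jju
Hunk 4: at line 1 remove [wcigj,uhpoy,dqtg] add [itcb] -> 5 lines: mbf xjoc itcb cyicy jju
Hunk 5: at line 1 remove [xjoc] add [gsllq] -> 5 lines: mbf gsllq itcb cyicy jju
Final line 5: jju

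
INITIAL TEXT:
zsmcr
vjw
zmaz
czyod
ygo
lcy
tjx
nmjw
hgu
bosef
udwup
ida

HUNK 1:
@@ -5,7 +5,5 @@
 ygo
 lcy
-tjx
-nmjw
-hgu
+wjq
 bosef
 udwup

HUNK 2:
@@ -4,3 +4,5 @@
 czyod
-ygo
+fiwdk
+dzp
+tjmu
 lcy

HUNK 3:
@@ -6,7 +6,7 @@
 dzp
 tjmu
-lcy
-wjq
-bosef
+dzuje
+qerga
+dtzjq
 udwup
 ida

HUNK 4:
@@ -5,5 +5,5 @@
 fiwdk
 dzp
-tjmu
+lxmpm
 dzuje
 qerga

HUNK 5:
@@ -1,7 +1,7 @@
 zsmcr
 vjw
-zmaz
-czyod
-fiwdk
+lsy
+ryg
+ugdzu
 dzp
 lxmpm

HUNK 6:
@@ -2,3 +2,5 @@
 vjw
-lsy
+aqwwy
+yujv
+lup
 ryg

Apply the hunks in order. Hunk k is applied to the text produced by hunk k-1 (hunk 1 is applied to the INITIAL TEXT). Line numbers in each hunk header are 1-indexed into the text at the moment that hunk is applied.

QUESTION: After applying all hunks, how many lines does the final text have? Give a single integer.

Hunk 1: at line 5 remove [tjx,nmjw,hgu] add [wjq] -> 10 lines: zsmcr vjw zmaz czyod ygo lcy wjq bosef udwup ida
Hunk 2: at line 4 remove [ygo] add [fiwdk,dzp,tjmu] -> 12 lines: zsmcr vjw zmaz czyod fiwdk dzp tjmu lcy wjq bosef udwup ida
Hunk 3: at line 6 remove [lcy,wjq,bosef] add [dzuje,qerga,dtzjq] -> 12 lines: zsmcr vjw zmaz czyod fiwdk dzp tjmu dzuje qerga dtzjq udwup ida
Hunk 4: at line 5 remove [tjmu] add [lxmpm] -> 12 lines: zsmcr vjw zmaz czyod fiwdk dzp lxmpm dzuje qerga dtzjq udwup ida
Hunk 5: at line 1 remove [zmaz,czyod,fiwdk] add [lsy,ryg,ugdzu] -> 12 lines: zsmcr vjw lsy ryg ugdzu dzp lxmpm dzuje qerga dtzjq udwup ida
Hunk 6: at line 2 remove [lsy] add [aqwwy,yujv,lup] -> 14 lines: zsmcr vjw aqwwy yujv lup ryg ugdzu dzp lxmpm dzuje qerga dtzjq udwup ida
Final line count: 14

Answer: 14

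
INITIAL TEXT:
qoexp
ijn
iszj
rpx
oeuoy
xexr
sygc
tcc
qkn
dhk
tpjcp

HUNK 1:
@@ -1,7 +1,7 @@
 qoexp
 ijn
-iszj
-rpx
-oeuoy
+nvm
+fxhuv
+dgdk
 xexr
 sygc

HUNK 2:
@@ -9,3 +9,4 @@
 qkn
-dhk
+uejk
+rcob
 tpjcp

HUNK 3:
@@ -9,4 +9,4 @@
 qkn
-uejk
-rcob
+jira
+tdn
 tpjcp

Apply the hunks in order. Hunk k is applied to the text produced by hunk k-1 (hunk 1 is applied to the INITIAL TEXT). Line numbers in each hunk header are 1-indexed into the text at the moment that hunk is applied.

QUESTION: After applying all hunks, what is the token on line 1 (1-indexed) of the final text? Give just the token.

Answer: qoexp

Derivation:
Hunk 1: at line 1 remove [iszj,rpx,oeuoy] add [nvm,fxhuv,dgdk] -> 11 lines: qoexp ijn nvm fxhuv dgdk xexr sygc tcc qkn dhk tpjcp
Hunk 2: at line 9 remove [dhk] add [uejk,rcob] -> 12 lines: qoexp ijn nvm fxhuv dgdk xexr sygc tcc qkn uejk rcob tpjcp
Hunk 3: at line 9 remove [uejk,rcob] add [jira,tdn] -> 12 lines: qoexp ijn nvm fxhuv dgdk xexr sygc tcc qkn jira tdn tpjcp
Final line 1: qoexp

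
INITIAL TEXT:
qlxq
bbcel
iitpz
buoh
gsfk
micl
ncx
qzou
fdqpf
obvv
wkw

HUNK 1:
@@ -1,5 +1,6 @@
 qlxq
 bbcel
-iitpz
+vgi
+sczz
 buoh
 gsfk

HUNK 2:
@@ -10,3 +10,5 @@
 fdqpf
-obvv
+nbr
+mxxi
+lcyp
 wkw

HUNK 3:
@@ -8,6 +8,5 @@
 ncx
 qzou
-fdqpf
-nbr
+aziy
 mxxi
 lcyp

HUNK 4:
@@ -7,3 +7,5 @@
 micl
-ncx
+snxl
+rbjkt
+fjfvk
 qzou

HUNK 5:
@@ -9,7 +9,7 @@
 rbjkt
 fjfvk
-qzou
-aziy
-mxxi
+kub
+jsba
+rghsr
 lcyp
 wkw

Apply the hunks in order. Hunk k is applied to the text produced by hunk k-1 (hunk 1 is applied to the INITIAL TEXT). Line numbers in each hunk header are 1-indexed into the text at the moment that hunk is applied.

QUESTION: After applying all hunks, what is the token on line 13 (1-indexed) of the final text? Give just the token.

Answer: rghsr

Derivation:
Hunk 1: at line 1 remove [iitpz] add [vgi,sczz] -> 12 lines: qlxq bbcel vgi sczz buoh gsfk micl ncx qzou fdqpf obvv wkw
Hunk 2: at line 10 remove [obvv] add [nbr,mxxi,lcyp] -> 14 lines: qlxq bbcel vgi sczz buoh gsfk micl ncx qzou fdqpf nbr mxxi lcyp wkw
Hunk 3: at line 8 remove [fdqpf,nbr] add [aziy] -> 13 lines: qlxq bbcel vgi sczz buoh gsfk micl ncx qzou aziy mxxi lcyp wkw
Hunk 4: at line 7 remove [ncx] add [snxl,rbjkt,fjfvk] -> 15 lines: qlxq bbcel vgi sczz buoh gsfk micl snxl rbjkt fjfvk qzou aziy mxxi lcyp wkw
Hunk 5: at line 9 remove [qzou,aziy,mxxi] add [kub,jsba,rghsr] -> 15 lines: qlxq bbcel vgi sczz buoh gsfk micl snxl rbjkt fjfvk kub jsba rghsr lcyp wkw
Final line 13: rghsr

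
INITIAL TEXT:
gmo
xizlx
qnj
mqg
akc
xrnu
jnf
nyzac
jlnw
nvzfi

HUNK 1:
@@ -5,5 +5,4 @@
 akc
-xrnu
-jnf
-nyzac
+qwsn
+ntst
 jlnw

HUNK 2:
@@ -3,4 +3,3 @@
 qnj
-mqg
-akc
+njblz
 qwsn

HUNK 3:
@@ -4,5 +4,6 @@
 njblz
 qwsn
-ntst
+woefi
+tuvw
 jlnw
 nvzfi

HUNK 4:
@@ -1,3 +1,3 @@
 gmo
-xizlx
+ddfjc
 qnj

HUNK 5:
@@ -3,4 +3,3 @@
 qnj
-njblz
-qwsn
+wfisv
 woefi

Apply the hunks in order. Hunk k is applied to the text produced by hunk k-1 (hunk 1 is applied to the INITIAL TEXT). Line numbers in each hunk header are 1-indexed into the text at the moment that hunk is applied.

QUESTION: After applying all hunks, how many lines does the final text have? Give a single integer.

Answer: 8

Derivation:
Hunk 1: at line 5 remove [xrnu,jnf,nyzac] add [qwsn,ntst] -> 9 lines: gmo xizlx qnj mqg akc qwsn ntst jlnw nvzfi
Hunk 2: at line 3 remove [mqg,akc] add [njblz] -> 8 lines: gmo xizlx qnj njblz qwsn ntst jlnw nvzfi
Hunk 3: at line 4 remove [ntst] add [woefi,tuvw] -> 9 lines: gmo xizlx qnj njblz qwsn woefi tuvw jlnw nvzfi
Hunk 4: at line 1 remove [xizlx] add [ddfjc] -> 9 lines: gmo ddfjc qnj njblz qwsn woefi tuvw jlnw nvzfi
Hunk 5: at line 3 remove [njblz,qwsn] add [wfisv] -> 8 lines: gmo ddfjc qnj wfisv woefi tuvw jlnw nvzfi
Final line count: 8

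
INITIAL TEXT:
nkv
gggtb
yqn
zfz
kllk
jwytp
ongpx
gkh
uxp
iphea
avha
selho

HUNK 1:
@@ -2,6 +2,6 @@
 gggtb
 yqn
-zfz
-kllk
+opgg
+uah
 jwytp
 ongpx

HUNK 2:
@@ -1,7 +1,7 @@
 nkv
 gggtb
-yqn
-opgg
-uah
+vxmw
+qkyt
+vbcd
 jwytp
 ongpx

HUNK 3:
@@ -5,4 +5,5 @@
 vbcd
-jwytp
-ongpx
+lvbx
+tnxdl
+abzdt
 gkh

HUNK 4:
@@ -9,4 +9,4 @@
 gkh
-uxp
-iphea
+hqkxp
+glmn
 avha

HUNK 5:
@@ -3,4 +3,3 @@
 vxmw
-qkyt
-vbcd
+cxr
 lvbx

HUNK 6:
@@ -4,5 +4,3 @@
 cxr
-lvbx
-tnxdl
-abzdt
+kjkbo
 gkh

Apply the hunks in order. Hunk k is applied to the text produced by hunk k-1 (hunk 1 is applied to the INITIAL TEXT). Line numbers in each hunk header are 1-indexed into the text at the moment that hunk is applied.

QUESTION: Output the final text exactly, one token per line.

Answer: nkv
gggtb
vxmw
cxr
kjkbo
gkh
hqkxp
glmn
avha
selho

Derivation:
Hunk 1: at line 2 remove [zfz,kllk] add [opgg,uah] -> 12 lines: nkv gggtb yqn opgg uah jwytp ongpx gkh uxp iphea avha selho
Hunk 2: at line 1 remove [yqn,opgg,uah] add [vxmw,qkyt,vbcd] -> 12 lines: nkv gggtb vxmw qkyt vbcd jwytp ongpx gkh uxp iphea avha selho
Hunk 3: at line 5 remove [jwytp,ongpx] add [lvbx,tnxdl,abzdt] -> 13 lines: nkv gggtb vxmw qkyt vbcd lvbx tnxdl abzdt gkh uxp iphea avha selho
Hunk 4: at line 9 remove [uxp,iphea] add [hqkxp,glmn] -> 13 lines: nkv gggtb vxmw qkyt vbcd lvbx tnxdl abzdt gkh hqkxp glmn avha selho
Hunk 5: at line 3 remove [qkyt,vbcd] add [cxr] -> 12 lines: nkv gggtb vxmw cxr lvbx tnxdl abzdt gkh hqkxp glmn avha selho
Hunk 6: at line 4 remove [lvbx,tnxdl,abzdt] add [kjkbo] -> 10 lines: nkv gggtb vxmw cxr kjkbo gkh hqkxp glmn avha selho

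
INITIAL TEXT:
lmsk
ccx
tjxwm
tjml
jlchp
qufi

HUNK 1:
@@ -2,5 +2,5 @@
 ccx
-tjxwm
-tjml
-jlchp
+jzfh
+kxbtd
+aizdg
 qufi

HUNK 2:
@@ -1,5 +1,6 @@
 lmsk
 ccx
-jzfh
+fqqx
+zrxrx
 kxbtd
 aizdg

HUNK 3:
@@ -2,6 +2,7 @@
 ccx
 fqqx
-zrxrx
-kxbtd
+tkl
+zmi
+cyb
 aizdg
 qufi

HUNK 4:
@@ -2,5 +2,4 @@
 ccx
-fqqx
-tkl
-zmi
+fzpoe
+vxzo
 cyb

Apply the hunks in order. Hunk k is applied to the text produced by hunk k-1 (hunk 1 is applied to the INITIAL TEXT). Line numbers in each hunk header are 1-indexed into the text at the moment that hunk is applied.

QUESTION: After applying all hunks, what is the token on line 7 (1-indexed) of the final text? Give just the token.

Hunk 1: at line 2 remove [tjxwm,tjml,jlchp] add [jzfh,kxbtd,aizdg] -> 6 lines: lmsk ccx jzfh kxbtd aizdg qufi
Hunk 2: at line 1 remove [jzfh] add [fqqx,zrxrx] -> 7 lines: lmsk ccx fqqx zrxrx kxbtd aizdg qufi
Hunk 3: at line 2 remove [zrxrx,kxbtd] add [tkl,zmi,cyb] -> 8 lines: lmsk ccx fqqx tkl zmi cyb aizdg qufi
Hunk 4: at line 2 remove [fqqx,tkl,zmi] add [fzpoe,vxzo] -> 7 lines: lmsk ccx fzpoe vxzo cyb aizdg qufi
Final line 7: qufi

Answer: qufi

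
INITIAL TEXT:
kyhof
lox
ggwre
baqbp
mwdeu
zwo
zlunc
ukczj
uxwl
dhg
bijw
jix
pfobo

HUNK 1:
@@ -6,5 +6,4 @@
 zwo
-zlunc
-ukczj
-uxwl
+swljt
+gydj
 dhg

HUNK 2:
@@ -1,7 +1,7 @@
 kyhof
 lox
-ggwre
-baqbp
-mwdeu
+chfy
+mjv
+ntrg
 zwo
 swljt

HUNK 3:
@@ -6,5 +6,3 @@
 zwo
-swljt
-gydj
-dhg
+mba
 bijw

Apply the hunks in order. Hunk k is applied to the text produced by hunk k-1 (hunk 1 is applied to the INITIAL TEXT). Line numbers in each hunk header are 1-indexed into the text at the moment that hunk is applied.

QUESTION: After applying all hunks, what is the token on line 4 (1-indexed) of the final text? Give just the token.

Answer: mjv

Derivation:
Hunk 1: at line 6 remove [zlunc,ukczj,uxwl] add [swljt,gydj] -> 12 lines: kyhof lox ggwre baqbp mwdeu zwo swljt gydj dhg bijw jix pfobo
Hunk 2: at line 1 remove [ggwre,baqbp,mwdeu] add [chfy,mjv,ntrg] -> 12 lines: kyhof lox chfy mjv ntrg zwo swljt gydj dhg bijw jix pfobo
Hunk 3: at line 6 remove [swljt,gydj,dhg] add [mba] -> 10 lines: kyhof lox chfy mjv ntrg zwo mba bijw jix pfobo
Final line 4: mjv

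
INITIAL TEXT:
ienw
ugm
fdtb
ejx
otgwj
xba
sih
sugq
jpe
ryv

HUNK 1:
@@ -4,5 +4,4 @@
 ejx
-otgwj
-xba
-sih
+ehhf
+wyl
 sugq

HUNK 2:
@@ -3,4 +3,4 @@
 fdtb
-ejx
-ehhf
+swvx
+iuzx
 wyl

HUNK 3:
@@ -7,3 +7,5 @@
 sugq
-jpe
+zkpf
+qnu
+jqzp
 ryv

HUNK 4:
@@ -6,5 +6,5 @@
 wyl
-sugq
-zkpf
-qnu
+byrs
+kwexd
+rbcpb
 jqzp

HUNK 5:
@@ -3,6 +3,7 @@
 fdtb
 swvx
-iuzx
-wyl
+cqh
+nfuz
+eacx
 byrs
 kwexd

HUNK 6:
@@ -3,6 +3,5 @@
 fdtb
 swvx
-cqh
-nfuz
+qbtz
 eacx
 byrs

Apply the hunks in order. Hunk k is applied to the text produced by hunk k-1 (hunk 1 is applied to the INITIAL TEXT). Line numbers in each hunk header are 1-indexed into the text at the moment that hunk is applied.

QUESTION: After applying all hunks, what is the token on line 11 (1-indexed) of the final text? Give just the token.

Hunk 1: at line 4 remove [otgwj,xba,sih] add [ehhf,wyl] -> 9 lines: ienw ugm fdtb ejx ehhf wyl sugq jpe ryv
Hunk 2: at line 3 remove [ejx,ehhf] add [swvx,iuzx] -> 9 lines: ienw ugm fdtb swvx iuzx wyl sugq jpe ryv
Hunk 3: at line 7 remove [jpe] add [zkpf,qnu,jqzp] -> 11 lines: ienw ugm fdtb swvx iuzx wyl sugq zkpf qnu jqzp ryv
Hunk 4: at line 6 remove [sugq,zkpf,qnu] add [byrs,kwexd,rbcpb] -> 11 lines: ienw ugm fdtb swvx iuzx wyl byrs kwexd rbcpb jqzp ryv
Hunk 5: at line 3 remove [iuzx,wyl] add [cqh,nfuz,eacx] -> 12 lines: ienw ugm fdtb swvx cqh nfuz eacx byrs kwexd rbcpb jqzp ryv
Hunk 6: at line 3 remove [cqh,nfuz] add [qbtz] -> 11 lines: ienw ugm fdtb swvx qbtz eacx byrs kwexd rbcpb jqzp ryv
Final line 11: ryv

Answer: ryv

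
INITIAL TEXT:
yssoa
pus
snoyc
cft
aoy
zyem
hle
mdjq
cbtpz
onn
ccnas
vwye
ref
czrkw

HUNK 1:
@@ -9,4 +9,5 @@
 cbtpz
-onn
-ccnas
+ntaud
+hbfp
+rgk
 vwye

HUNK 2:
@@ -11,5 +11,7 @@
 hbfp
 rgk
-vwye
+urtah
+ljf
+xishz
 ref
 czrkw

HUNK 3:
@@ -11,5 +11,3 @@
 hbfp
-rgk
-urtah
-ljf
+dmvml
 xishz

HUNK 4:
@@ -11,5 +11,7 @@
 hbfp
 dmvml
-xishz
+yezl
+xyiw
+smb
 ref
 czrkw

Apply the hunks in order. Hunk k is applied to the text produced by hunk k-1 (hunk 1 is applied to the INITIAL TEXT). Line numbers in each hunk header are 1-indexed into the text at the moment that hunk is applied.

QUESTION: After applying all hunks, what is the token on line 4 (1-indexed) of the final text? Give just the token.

Answer: cft

Derivation:
Hunk 1: at line 9 remove [onn,ccnas] add [ntaud,hbfp,rgk] -> 15 lines: yssoa pus snoyc cft aoy zyem hle mdjq cbtpz ntaud hbfp rgk vwye ref czrkw
Hunk 2: at line 11 remove [vwye] add [urtah,ljf,xishz] -> 17 lines: yssoa pus snoyc cft aoy zyem hle mdjq cbtpz ntaud hbfp rgk urtah ljf xishz ref czrkw
Hunk 3: at line 11 remove [rgk,urtah,ljf] add [dmvml] -> 15 lines: yssoa pus snoyc cft aoy zyem hle mdjq cbtpz ntaud hbfp dmvml xishz ref czrkw
Hunk 4: at line 11 remove [xishz] add [yezl,xyiw,smb] -> 17 lines: yssoa pus snoyc cft aoy zyem hle mdjq cbtpz ntaud hbfp dmvml yezl xyiw smb ref czrkw
Final line 4: cft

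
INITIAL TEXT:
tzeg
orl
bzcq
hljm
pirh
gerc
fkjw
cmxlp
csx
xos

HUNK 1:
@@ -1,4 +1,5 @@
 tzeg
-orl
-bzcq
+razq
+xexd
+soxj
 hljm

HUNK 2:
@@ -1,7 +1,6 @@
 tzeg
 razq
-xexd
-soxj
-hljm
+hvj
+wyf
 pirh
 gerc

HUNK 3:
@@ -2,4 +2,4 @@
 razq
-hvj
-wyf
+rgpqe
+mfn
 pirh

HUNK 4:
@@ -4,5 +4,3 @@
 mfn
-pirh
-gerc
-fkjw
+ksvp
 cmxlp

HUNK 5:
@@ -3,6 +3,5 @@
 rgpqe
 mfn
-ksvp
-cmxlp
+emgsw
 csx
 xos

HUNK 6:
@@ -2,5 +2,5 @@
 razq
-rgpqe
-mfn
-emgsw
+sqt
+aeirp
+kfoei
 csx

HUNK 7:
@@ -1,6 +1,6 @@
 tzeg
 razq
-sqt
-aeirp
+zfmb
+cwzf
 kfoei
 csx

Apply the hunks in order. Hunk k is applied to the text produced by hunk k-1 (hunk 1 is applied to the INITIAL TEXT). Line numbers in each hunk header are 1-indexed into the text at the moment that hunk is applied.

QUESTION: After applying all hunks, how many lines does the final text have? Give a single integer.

Hunk 1: at line 1 remove [orl,bzcq] add [razq,xexd,soxj] -> 11 lines: tzeg razq xexd soxj hljm pirh gerc fkjw cmxlp csx xos
Hunk 2: at line 1 remove [xexd,soxj,hljm] add [hvj,wyf] -> 10 lines: tzeg razq hvj wyf pirh gerc fkjw cmxlp csx xos
Hunk 3: at line 2 remove [hvj,wyf] add [rgpqe,mfn] -> 10 lines: tzeg razq rgpqe mfn pirh gerc fkjw cmxlp csx xos
Hunk 4: at line 4 remove [pirh,gerc,fkjw] add [ksvp] -> 8 lines: tzeg razq rgpqe mfn ksvp cmxlp csx xos
Hunk 5: at line 3 remove [ksvp,cmxlp] add [emgsw] -> 7 lines: tzeg razq rgpqe mfn emgsw csx xos
Hunk 6: at line 2 remove [rgpqe,mfn,emgsw] add [sqt,aeirp,kfoei] -> 7 lines: tzeg razq sqt aeirp kfoei csx xos
Hunk 7: at line 1 remove [sqt,aeirp] add [zfmb,cwzf] -> 7 lines: tzeg razq zfmb cwzf kfoei csx xos
Final line count: 7

Answer: 7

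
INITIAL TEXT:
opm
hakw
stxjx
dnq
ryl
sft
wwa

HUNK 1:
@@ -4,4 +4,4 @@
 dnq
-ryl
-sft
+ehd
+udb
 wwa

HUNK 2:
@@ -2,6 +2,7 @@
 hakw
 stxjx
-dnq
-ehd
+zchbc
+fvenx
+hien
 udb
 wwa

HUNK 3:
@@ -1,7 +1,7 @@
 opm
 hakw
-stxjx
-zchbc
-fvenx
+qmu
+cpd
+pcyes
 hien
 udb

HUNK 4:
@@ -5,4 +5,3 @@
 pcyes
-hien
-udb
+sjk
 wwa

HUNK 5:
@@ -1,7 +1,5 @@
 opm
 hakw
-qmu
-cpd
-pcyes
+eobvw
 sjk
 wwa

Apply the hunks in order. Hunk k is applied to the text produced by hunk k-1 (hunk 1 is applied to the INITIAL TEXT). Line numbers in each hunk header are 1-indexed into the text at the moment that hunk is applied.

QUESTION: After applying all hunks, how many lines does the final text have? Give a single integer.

Hunk 1: at line 4 remove [ryl,sft] add [ehd,udb] -> 7 lines: opm hakw stxjx dnq ehd udb wwa
Hunk 2: at line 2 remove [dnq,ehd] add [zchbc,fvenx,hien] -> 8 lines: opm hakw stxjx zchbc fvenx hien udb wwa
Hunk 3: at line 1 remove [stxjx,zchbc,fvenx] add [qmu,cpd,pcyes] -> 8 lines: opm hakw qmu cpd pcyes hien udb wwa
Hunk 4: at line 5 remove [hien,udb] add [sjk] -> 7 lines: opm hakw qmu cpd pcyes sjk wwa
Hunk 5: at line 1 remove [qmu,cpd,pcyes] add [eobvw] -> 5 lines: opm hakw eobvw sjk wwa
Final line count: 5

Answer: 5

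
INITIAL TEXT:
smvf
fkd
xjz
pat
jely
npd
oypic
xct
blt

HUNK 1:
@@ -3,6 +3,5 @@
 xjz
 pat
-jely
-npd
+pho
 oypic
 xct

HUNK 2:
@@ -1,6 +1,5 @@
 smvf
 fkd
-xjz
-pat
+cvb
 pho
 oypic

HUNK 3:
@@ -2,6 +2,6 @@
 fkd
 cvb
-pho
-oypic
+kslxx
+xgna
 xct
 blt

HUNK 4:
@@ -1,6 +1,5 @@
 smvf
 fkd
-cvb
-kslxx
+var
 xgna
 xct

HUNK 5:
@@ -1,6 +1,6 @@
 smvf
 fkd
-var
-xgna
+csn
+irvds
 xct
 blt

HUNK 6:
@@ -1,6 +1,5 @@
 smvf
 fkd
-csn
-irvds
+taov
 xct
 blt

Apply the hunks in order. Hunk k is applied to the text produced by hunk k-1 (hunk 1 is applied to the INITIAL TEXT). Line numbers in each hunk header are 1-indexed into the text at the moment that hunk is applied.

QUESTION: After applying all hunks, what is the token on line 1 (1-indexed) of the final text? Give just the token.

Answer: smvf

Derivation:
Hunk 1: at line 3 remove [jely,npd] add [pho] -> 8 lines: smvf fkd xjz pat pho oypic xct blt
Hunk 2: at line 1 remove [xjz,pat] add [cvb] -> 7 lines: smvf fkd cvb pho oypic xct blt
Hunk 3: at line 2 remove [pho,oypic] add [kslxx,xgna] -> 7 lines: smvf fkd cvb kslxx xgna xct blt
Hunk 4: at line 1 remove [cvb,kslxx] add [var] -> 6 lines: smvf fkd var xgna xct blt
Hunk 5: at line 1 remove [var,xgna] add [csn,irvds] -> 6 lines: smvf fkd csn irvds xct blt
Hunk 6: at line 1 remove [csn,irvds] add [taov] -> 5 lines: smvf fkd taov xct blt
Final line 1: smvf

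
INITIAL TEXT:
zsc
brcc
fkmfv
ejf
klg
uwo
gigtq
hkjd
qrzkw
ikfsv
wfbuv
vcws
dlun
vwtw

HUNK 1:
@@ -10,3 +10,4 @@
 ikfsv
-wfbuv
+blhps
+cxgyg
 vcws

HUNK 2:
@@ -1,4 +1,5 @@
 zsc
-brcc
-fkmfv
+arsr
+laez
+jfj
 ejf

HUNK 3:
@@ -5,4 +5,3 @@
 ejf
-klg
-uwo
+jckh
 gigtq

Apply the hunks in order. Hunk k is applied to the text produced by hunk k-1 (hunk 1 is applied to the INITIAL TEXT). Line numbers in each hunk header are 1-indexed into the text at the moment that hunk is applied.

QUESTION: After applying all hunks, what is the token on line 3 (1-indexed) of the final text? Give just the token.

Hunk 1: at line 10 remove [wfbuv] add [blhps,cxgyg] -> 15 lines: zsc brcc fkmfv ejf klg uwo gigtq hkjd qrzkw ikfsv blhps cxgyg vcws dlun vwtw
Hunk 2: at line 1 remove [brcc,fkmfv] add [arsr,laez,jfj] -> 16 lines: zsc arsr laez jfj ejf klg uwo gigtq hkjd qrzkw ikfsv blhps cxgyg vcws dlun vwtw
Hunk 3: at line 5 remove [klg,uwo] add [jckh] -> 15 lines: zsc arsr laez jfj ejf jckh gigtq hkjd qrzkw ikfsv blhps cxgyg vcws dlun vwtw
Final line 3: laez

Answer: laez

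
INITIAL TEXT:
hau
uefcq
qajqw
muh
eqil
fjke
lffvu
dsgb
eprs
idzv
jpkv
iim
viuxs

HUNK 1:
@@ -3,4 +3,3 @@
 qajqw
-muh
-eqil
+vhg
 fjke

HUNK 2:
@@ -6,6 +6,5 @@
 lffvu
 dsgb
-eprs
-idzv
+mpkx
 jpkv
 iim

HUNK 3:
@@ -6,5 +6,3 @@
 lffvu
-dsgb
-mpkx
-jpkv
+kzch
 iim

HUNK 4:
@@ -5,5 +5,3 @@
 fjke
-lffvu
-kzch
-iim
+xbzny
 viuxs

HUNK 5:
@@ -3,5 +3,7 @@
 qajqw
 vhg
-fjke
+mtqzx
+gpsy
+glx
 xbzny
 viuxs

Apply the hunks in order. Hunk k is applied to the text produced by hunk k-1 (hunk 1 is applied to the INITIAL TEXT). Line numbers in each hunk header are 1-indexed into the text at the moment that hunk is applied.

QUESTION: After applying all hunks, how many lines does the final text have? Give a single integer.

Answer: 9

Derivation:
Hunk 1: at line 3 remove [muh,eqil] add [vhg] -> 12 lines: hau uefcq qajqw vhg fjke lffvu dsgb eprs idzv jpkv iim viuxs
Hunk 2: at line 6 remove [eprs,idzv] add [mpkx] -> 11 lines: hau uefcq qajqw vhg fjke lffvu dsgb mpkx jpkv iim viuxs
Hunk 3: at line 6 remove [dsgb,mpkx,jpkv] add [kzch] -> 9 lines: hau uefcq qajqw vhg fjke lffvu kzch iim viuxs
Hunk 4: at line 5 remove [lffvu,kzch,iim] add [xbzny] -> 7 lines: hau uefcq qajqw vhg fjke xbzny viuxs
Hunk 5: at line 3 remove [fjke] add [mtqzx,gpsy,glx] -> 9 lines: hau uefcq qajqw vhg mtqzx gpsy glx xbzny viuxs
Final line count: 9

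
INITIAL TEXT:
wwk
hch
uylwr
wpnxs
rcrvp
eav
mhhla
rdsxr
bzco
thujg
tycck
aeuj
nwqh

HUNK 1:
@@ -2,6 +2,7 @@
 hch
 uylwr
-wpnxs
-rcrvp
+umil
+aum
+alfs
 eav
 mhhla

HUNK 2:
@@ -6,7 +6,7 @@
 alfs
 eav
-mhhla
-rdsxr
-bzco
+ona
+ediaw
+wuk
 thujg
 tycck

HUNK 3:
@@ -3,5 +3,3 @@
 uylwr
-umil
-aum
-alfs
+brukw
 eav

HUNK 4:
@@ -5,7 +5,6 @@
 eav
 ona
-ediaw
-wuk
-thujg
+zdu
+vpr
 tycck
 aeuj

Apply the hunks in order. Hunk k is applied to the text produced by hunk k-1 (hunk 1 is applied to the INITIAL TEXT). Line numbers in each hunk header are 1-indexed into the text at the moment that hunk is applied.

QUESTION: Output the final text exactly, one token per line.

Hunk 1: at line 2 remove [wpnxs,rcrvp] add [umil,aum,alfs] -> 14 lines: wwk hch uylwr umil aum alfs eav mhhla rdsxr bzco thujg tycck aeuj nwqh
Hunk 2: at line 6 remove [mhhla,rdsxr,bzco] add [ona,ediaw,wuk] -> 14 lines: wwk hch uylwr umil aum alfs eav ona ediaw wuk thujg tycck aeuj nwqh
Hunk 3: at line 3 remove [umil,aum,alfs] add [brukw] -> 12 lines: wwk hch uylwr brukw eav ona ediaw wuk thujg tycck aeuj nwqh
Hunk 4: at line 5 remove [ediaw,wuk,thujg] add [zdu,vpr] -> 11 lines: wwk hch uylwr brukw eav ona zdu vpr tycck aeuj nwqh

Answer: wwk
hch
uylwr
brukw
eav
ona
zdu
vpr
tycck
aeuj
nwqh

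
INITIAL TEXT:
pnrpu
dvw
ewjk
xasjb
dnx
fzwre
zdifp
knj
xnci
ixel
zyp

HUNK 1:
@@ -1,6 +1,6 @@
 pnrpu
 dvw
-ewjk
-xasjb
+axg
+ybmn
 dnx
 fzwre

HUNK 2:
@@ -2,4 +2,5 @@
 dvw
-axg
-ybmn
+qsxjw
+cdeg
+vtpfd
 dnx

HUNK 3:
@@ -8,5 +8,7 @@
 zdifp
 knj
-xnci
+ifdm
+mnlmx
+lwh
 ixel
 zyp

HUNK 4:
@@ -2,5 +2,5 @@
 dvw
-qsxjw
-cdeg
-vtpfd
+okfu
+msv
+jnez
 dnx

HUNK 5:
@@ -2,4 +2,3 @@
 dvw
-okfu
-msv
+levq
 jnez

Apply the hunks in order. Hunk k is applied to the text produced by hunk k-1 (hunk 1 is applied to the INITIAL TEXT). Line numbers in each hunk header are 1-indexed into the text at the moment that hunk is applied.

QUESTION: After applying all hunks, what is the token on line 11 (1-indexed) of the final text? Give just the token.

Hunk 1: at line 1 remove [ewjk,xasjb] add [axg,ybmn] -> 11 lines: pnrpu dvw axg ybmn dnx fzwre zdifp knj xnci ixel zyp
Hunk 2: at line 2 remove [axg,ybmn] add [qsxjw,cdeg,vtpfd] -> 12 lines: pnrpu dvw qsxjw cdeg vtpfd dnx fzwre zdifp knj xnci ixel zyp
Hunk 3: at line 8 remove [xnci] add [ifdm,mnlmx,lwh] -> 14 lines: pnrpu dvw qsxjw cdeg vtpfd dnx fzwre zdifp knj ifdm mnlmx lwh ixel zyp
Hunk 4: at line 2 remove [qsxjw,cdeg,vtpfd] add [okfu,msv,jnez] -> 14 lines: pnrpu dvw okfu msv jnez dnx fzwre zdifp knj ifdm mnlmx lwh ixel zyp
Hunk 5: at line 2 remove [okfu,msv] add [levq] -> 13 lines: pnrpu dvw levq jnez dnx fzwre zdifp knj ifdm mnlmx lwh ixel zyp
Final line 11: lwh

Answer: lwh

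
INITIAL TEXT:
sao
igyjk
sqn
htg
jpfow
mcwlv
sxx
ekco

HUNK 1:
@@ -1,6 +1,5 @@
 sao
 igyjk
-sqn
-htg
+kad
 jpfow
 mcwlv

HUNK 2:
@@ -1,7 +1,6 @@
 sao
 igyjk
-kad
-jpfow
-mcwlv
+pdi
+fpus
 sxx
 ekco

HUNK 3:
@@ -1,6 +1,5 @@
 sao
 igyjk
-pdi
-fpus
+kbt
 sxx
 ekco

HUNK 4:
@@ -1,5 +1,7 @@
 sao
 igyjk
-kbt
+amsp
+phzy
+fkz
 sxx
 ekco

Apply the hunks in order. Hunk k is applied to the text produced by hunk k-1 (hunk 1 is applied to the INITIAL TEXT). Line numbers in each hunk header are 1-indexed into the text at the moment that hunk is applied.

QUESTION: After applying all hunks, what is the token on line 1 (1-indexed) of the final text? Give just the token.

Answer: sao

Derivation:
Hunk 1: at line 1 remove [sqn,htg] add [kad] -> 7 lines: sao igyjk kad jpfow mcwlv sxx ekco
Hunk 2: at line 1 remove [kad,jpfow,mcwlv] add [pdi,fpus] -> 6 lines: sao igyjk pdi fpus sxx ekco
Hunk 3: at line 1 remove [pdi,fpus] add [kbt] -> 5 lines: sao igyjk kbt sxx ekco
Hunk 4: at line 1 remove [kbt] add [amsp,phzy,fkz] -> 7 lines: sao igyjk amsp phzy fkz sxx ekco
Final line 1: sao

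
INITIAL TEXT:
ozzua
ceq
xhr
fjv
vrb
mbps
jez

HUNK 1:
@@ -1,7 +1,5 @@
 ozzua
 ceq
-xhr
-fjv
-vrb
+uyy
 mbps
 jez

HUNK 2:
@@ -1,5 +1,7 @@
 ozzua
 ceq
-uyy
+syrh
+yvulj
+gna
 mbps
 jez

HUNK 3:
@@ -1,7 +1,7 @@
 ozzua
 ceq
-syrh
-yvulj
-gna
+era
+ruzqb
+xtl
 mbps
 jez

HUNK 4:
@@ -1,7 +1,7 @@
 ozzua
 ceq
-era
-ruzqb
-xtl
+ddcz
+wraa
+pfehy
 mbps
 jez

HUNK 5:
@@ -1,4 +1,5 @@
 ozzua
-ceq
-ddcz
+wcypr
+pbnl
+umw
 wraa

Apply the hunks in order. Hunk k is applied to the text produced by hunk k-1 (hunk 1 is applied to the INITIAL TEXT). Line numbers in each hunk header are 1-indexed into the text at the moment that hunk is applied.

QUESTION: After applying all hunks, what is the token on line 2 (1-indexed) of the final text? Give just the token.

Answer: wcypr

Derivation:
Hunk 1: at line 1 remove [xhr,fjv,vrb] add [uyy] -> 5 lines: ozzua ceq uyy mbps jez
Hunk 2: at line 1 remove [uyy] add [syrh,yvulj,gna] -> 7 lines: ozzua ceq syrh yvulj gna mbps jez
Hunk 3: at line 1 remove [syrh,yvulj,gna] add [era,ruzqb,xtl] -> 7 lines: ozzua ceq era ruzqb xtl mbps jez
Hunk 4: at line 1 remove [era,ruzqb,xtl] add [ddcz,wraa,pfehy] -> 7 lines: ozzua ceq ddcz wraa pfehy mbps jez
Hunk 5: at line 1 remove [ceq,ddcz] add [wcypr,pbnl,umw] -> 8 lines: ozzua wcypr pbnl umw wraa pfehy mbps jez
Final line 2: wcypr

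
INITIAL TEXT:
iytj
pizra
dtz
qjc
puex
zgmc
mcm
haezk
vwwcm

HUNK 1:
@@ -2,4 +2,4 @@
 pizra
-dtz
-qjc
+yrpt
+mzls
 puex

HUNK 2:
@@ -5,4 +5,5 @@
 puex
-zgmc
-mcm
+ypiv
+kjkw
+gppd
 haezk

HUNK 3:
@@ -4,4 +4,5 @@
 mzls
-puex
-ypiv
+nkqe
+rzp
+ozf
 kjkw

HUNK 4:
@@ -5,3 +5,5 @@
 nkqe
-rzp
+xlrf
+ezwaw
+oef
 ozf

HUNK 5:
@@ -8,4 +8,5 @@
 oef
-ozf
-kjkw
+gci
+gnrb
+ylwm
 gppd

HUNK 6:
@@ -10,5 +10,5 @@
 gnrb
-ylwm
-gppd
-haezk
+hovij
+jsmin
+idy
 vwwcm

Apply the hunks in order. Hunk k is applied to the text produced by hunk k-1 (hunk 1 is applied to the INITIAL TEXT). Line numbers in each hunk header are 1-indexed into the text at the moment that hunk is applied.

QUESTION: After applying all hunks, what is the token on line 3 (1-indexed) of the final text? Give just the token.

Hunk 1: at line 2 remove [dtz,qjc] add [yrpt,mzls] -> 9 lines: iytj pizra yrpt mzls puex zgmc mcm haezk vwwcm
Hunk 2: at line 5 remove [zgmc,mcm] add [ypiv,kjkw,gppd] -> 10 lines: iytj pizra yrpt mzls puex ypiv kjkw gppd haezk vwwcm
Hunk 3: at line 4 remove [puex,ypiv] add [nkqe,rzp,ozf] -> 11 lines: iytj pizra yrpt mzls nkqe rzp ozf kjkw gppd haezk vwwcm
Hunk 4: at line 5 remove [rzp] add [xlrf,ezwaw,oef] -> 13 lines: iytj pizra yrpt mzls nkqe xlrf ezwaw oef ozf kjkw gppd haezk vwwcm
Hunk 5: at line 8 remove [ozf,kjkw] add [gci,gnrb,ylwm] -> 14 lines: iytj pizra yrpt mzls nkqe xlrf ezwaw oef gci gnrb ylwm gppd haezk vwwcm
Hunk 6: at line 10 remove [ylwm,gppd,haezk] add [hovij,jsmin,idy] -> 14 lines: iytj pizra yrpt mzls nkqe xlrf ezwaw oef gci gnrb hovij jsmin idy vwwcm
Final line 3: yrpt

Answer: yrpt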